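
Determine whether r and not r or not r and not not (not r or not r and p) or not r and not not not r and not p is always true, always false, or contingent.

r and not r or not r and not not (not r or not r and p) or not r and not not not r and not p
= r and not r or not r and not not not r or not r and not not not r and not p
= r and not r or not r and not not not r
= r and not r or not r and not r
= not r
This depends on r, so it is not a constant.

contingent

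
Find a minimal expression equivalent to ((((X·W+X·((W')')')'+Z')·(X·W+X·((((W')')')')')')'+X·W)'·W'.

((((X·W+X·((W')')')'+Z')·(X·W+X·((((W')')')')')')'+X·W)'·W'
= ((((X·W+X·((W')')')'+Z')·(X·W+X·((W')')')')'+X·W)'·W'
= (((X·W+X·((W')')')')'+X·W)'·W'
= (((X·W+X·W')')'+X·W)'·W'
= ((X')'+X·W)'·W'
= (X+X·W)'·W'
= X'·W'

X'·W'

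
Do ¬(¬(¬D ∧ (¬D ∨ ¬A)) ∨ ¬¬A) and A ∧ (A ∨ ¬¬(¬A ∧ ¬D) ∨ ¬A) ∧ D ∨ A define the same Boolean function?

No

E1: ¬(¬(¬D ∧ (¬D ∨ ¬A)) ∨ ¬¬A)
    = ¬(¬¬D ∨ ¬¬A)   [absorption]
    = ¬D ∧ ¬A   [De Morgan]
E2: A ∧ (A ∨ ¬¬(¬A ∧ ¬D) ∨ ¬A) ∧ D ∨ A
    = A ∧ (A ∨ ¬A ∧ ¬D ∨ ¬A) ∧ D ∨ A   [double negation]
    = A ∧ (A ∨ ¬A) ∧ D ∨ A   [absorption]
    = A ∧ D ∨ A   [complement / identity]
    = A   [absorption]
These differ: at A=1, D=0, E1 = 0 but E2 = 1.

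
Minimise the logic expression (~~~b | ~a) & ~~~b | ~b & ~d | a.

~b | a

(~~~b | ~a) & ~~~b | ~b & ~d | a
= ~~~b | ~b & ~d | a   [absorption]
= ~b | ~b & ~d | a   [double negation]
= ~b | a   [absorption]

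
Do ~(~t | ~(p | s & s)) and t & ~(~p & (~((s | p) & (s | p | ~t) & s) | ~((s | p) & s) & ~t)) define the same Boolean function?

E1: ~(~t | ~(p | s & s))
    = t & (p | s & s)   (De Morgan)
    = t & (p | s)   (idempotence)
E2: t & ~(~p & (~((s | p) & (s | p | ~t) & s) | ~((s | p) & s) & ~t))
    = t & ~(~p & (~((s | p) & s) | ~((s | p) & s) & ~t))   (absorption)
    = t & ~(~p & ~((s | p) & s))   (absorption)
    = t & ~(~p & ~s)   (absorption)
    = t & (p | s)   (De Morgan)
Both reduce to t & (p | s), so they are equivalent.

Yes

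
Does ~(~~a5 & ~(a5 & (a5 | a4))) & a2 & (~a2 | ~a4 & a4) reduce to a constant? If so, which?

~(~~a5 & ~(a5 & (a5 | a4))) & a2 & (~a2 | ~a4 & a4)
= ~(~~a5 & ~(a5 & (a5 | a4))) & a2 & ~a2   — complement / identity
= (~a5 | a5 & (a5 | a4)) & a2 & ~a2   — De Morgan
= (~a5 | a5) & a2 & ~a2   — absorption
= a2 & ~a2   — complement / identity
= 0   — complement

yes, False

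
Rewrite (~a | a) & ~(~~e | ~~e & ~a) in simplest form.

(~a | a) & ~(~~e | ~~e & ~a)
= ~(~~e | ~~e & ~a)   (complement / identity)
= ~~~e   (absorption)
= ~e   (double negation)

~e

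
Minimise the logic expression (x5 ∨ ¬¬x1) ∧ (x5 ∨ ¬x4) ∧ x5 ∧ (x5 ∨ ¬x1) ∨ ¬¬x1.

x5 ∨ x1

(x5 ∨ ¬¬x1) ∧ (x5 ∨ ¬x4) ∧ x5 ∧ (x5 ∨ ¬x1) ∨ ¬¬x1
= (x5 ∨ ¬¬x1) ∧ (x5 ∨ ¬x4) ∧ x5 ∧ (x5 ∨ ¬x1) ∨ x1   [double negation]
= (x5 ∨ ¬¬x1) ∧ x5 ∧ (x5 ∨ ¬x1) ∨ x1   [absorption]
= (x5 ∨ x1) ∧ x5 ∧ (x5 ∨ ¬x1) ∨ x1   [double negation]
= (x5 ∨ x1) ∧ x5 ∨ x1   [absorption]
= x5 ∨ x1   [absorption]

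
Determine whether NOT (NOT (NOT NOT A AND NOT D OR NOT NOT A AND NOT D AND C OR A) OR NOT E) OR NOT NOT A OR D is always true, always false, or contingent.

contingent

NOT (NOT (NOT NOT A AND NOT D OR NOT NOT A AND NOT D AND C OR A) OR NOT E) OR NOT NOT A OR D
= NOT (NOT (NOT NOT A AND NOT D OR A) OR NOT E) OR NOT NOT A OR D   (absorption)
= NOT (NOT (A AND NOT D OR A) OR NOT E) OR NOT NOT A OR D   (double negation)
= NOT (NOT (A AND NOT D OR A) OR NOT E) OR A OR D   (double negation)
= NOT (NOT A OR NOT E) OR A OR D   (absorption)
= A AND E OR A OR D   (De Morgan)
= A OR D   (absorption)
This depends on A, D, so it is not a constant.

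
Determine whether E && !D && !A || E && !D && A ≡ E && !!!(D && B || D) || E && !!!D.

Yes

E1: E && !D && !A || E && !D && A
    = E && !D   [distribution]
E2: E && !!!(D && B || D) || E && !!!D
    = E && !!!D || E && !!!D   [absorption]
    = E && !!!D   [idempotence]
    = E && !D   [double negation]
Both reduce to E && !D, so they are equivalent.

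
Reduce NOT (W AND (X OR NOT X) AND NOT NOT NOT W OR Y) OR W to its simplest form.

NOT (W AND (X OR NOT X) AND NOT NOT NOT W OR Y) OR W
= NOT (W AND (X OR NOT X) AND NOT W OR Y) OR W   (double negation)
= NOT (W AND NOT W OR Y) OR W   (complement / identity)
= NOT Y OR W   (complement / identity)

NOT Y OR W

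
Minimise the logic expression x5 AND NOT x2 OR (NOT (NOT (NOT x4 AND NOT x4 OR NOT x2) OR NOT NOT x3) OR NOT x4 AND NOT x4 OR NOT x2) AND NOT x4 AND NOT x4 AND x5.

(NOT x2 OR NOT x4) AND x5

x5 AND NOT x2 OR (NOT (NOT (NOT x4 AND NOT x4 OR NOT x2) OR NOT NOT x3) OR NOT x4 AND NOT x4 OR NOT x2) AND NOT x4 AND NOT x4 AND x5
= x5 AND NOT x2 OR ((NOT x4 AND NOT x4 OR NOT x2) AND NOT x3 OR NOT x4 AND NOT x4 OR NOT x2) AND NOT x4 AND NOT x4 AND x5   — De Morgan
= x5 AND NOT x2 OR (NOT x4 AND NOT x4 OR NOT x2) AND NOT x4 AND NOT x4 AND x5   — absorption
= x5 AND NOT x2 OR NOT x4 AND NOT x4 AND x5   — absorption
= x5 AND NOT x2 OR NOT x4 AND x5   — idempotence
= (NOT x2 OR NOT x4) AND x5   — distribution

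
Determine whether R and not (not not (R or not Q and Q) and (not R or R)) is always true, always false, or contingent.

always false

R and not (not not (R or not Q and Q) and (not R or R))
= R and not (not not R and (not R or R))   [complement / identity]
= R and not not not R   [complement / identity]
= R and not R   [double negation]
= False   [complement]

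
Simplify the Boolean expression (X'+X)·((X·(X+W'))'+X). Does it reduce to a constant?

(X'+X)·((X·(X+W'))'+X)
= (X'+X)·(X'+X)   — absorption
= X'+X   — idempotence
= 1   — complement

1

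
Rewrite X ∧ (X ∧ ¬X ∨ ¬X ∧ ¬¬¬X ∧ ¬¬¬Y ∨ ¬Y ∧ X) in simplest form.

X ∧ (X ∧ ¬X ∨ ¬X ∧ ¬¬¬X ∧ ¬¬¬Y ∨ ¬Y ∧ X)
= X ∧ (¬X ∧ ¬¬¬X ∧ ¬¬¬Y ∨ ¬Y ∧ X)   [complement / identity]
= X ∧ (¬X ∧ ¬¬¬X ∧ ¬Y ∨ ¬Y ∧ X)   [double negation]
= X ∧ (¬X ∧ ¬X ∧ ¬Y ∨ ¬Y ∧ X)   [double negation]
= X ∧ (¬X ∧ ¬Y ∨ ¬Y ∧ X)   [idempotence]
= X ∧ ¬Y   [distribution]

X ∧ ¬Y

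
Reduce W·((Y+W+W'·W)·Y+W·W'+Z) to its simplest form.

W·((Y+W+W'·W)·Y+W·W'+Z)
= W·((Y+W)·Y+W·W'+Z)   (complement / identity)
= W·((Y+W)·Y+Z)   (complement / identity)
= W·(Y+Z)   (absorption)

W·(Y+Z)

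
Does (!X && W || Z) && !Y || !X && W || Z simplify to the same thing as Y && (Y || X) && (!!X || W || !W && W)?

E1: (!X && W || Z) && !Y || !X && W || Z
    = !X && W || Z   [absorption]
E2: Y && (Y || X) && (!!X || W || !W && W)
    = Y && (Y || X) && (!!X || W)   [complement / identity]
    = Y && (Y || X) && (X || W)   [double negation]
    = Y && (X || W)   [absorption]
These differ: at W=1, X=1, Y=0, Z=1, E1 = 1 but E2 = 0.

No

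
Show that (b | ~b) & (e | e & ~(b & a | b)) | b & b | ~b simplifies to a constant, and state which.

(b | ~b) & (e | e & ~(b & a | b)) | b & b | ~b
= (b | ~b) & (e | e & ~b) | b & b | ~b   [absorption]
= (b | ~b) & e | b & b | ~b   [absorption]
= (b | ~b) & e | b | ~b   [idempotence]
= b | ~b   [absorption]
= 1   [complement]

1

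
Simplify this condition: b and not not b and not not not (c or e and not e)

b and not c

b and not not b and not not not (c or e and not e)
= b and not not b and not not not c   — complement / identity
= b and not not b and not c   — double negation
= b and b and not c   — double negation
= b and not c   — idempotence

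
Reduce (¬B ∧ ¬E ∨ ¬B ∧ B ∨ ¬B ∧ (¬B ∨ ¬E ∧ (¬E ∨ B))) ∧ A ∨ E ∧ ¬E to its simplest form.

(¬B ∧ ¬E ∨ ¬B ∧ B ∨ ¬B ∧ (¬B ∨ ¬E ∧ (¬E ∨ B))) ∧ A ∨ E ∧ ¬E
= (¬B ∧ ¬E ∨ ¬B ∧ B ∨ ¬B ∧ (¬B ∨ ¬E)) ∧ A ∨ E ∧ ¬E   [absorption]
= (¬B ∧ ¬E ∨ ¬B ∧ B ∨ ¬B) ∧ A ∨ E ∧ ¬E   [absorption]
= (¬B ∧ ¬E ∨ ¬B ∧ B ∨ ¬B) ∧ A   [complement / identity]
= (¬B ∧ ¬E ∨ ¬B) ∧ A   [complement / identity]
= ¬B ∧ A   [absorption]

¬B ∧ A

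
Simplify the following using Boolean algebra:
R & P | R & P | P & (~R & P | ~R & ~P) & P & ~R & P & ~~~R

P

R & P | R & P | P & (~R & P | ~R & ~P) & P & ~R & P & ~~~R
= R & P | R & P | P & (~R & P | ~R & ~P) & P & ~R & P & ~R
= R & P | R & P | P & ~R & P & ~R & P & ~R
= R & P | P & ~R & P & ~R & P & ~R
= R & P | P & ~R & P & ~R
= R & P | P & ~R
= P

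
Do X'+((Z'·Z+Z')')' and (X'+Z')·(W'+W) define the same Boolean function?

E1: X'+((Z'·Z+Z')')'
    = X'+Z'·Z+Z'   (double negation)
    = X'+Z'   (complement / identity)
E2: (X'+Z')·(W'+W)
    = X'+Z'   (complement / identity)
Both reduce to X'+Z', so they are equivalent.

Yes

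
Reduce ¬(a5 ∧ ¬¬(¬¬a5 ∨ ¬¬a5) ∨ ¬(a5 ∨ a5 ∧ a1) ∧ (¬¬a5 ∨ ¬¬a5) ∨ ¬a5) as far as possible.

¬(a5 ∧ ¬¬(¬¬a5 ∨ ¬¬a5) ∨ ¬(a5 ∨ a5 ∧ a1) ∧ (¬¬a5 ∨ ¬¬a5) ∨ ¬a5)
= ¬(a5 ∧ ¬¬(¬¬a5 ∨ ¬¬a5) ∨ ¬a5 ∧ (¬¬a5 ∨ ¬¬a5) ∨ ¬a5)   (absorption)
= ¬(a5 ∧ (¬¬a5 ∨ ¬¬a5) ∨ ¬a5 ∧ (¬¬a5 ∨ ¬¬a5) ∨ ¬a5)   (double negation)
= ¬(¬¬a5 ∨ ¬¬a5 ∨ ¬a5)   (distribution)
= ¬(¬¬a5 ∨ ¬a5)   (idempotence)
= ¬a5 ∧ a5   (De Morgan)
= False   (complement)

False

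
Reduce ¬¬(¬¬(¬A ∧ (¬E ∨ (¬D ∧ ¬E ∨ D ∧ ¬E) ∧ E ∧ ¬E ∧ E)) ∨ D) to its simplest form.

¬¬(¬¬(¬A ∧ (¬E ∨ (¬D ∧ ¬E ∨ D ∧ ¬E) ∧ E ∧ ¬E ∧ E)) ∨ D)
= ¬¬(¬¬(¬A ∧ (¬E ∨ ¬E ∧ E ∧ ¬E ∧ E)) ∨ D)   (distribution)
= ¬¬(¬¬(¬A ∧ (¬E ∨ ¬E ∧ E)) ∨ D)   (idempotence)
= ¬¬(¬¬(¬A ∧ ¬E) ∨ D)   (complement / identity)
= ¬¬(¬A ∧ ¬E) ∨ D   (double negation)
= ¬A ∧ ¬E ∨ D   (double negation)

¬A ∧ ¬E ∨ D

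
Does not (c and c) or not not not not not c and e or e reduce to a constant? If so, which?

not (c and c) or not not not not not c and e or e
= not (c and c) or not not not c and e or e   (double negation)
= not (c and c) or not c and e or e   (double negation)
= not c or not c and e or e   (idempotence)
= not c or e   (absorption)
This depends on c, e, so it is not a constant.

no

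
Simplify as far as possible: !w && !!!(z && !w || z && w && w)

!w && !z

!w && !!!(z && !w || z && w && w)
= !w && !!!(z && !w || z && w)   — idempotence
= !w && !!!z   — distribution
= !w && !z   — double negation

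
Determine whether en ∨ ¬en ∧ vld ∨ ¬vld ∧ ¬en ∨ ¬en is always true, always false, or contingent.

always true

en ∨ ¬en ∧ vld ∨ ¬vld ∧ ¬en ∨ ¬en
= en ∨ ¬en ∨ ¬en   (distribution)
= en ∨ ¬en   (idempotence)
= True   (complement)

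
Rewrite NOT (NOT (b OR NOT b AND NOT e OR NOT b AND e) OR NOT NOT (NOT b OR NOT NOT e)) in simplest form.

NOT (NOT (b OR NOT b AND NOT e OR NOT b AND e) OR NOT NOT (NOT b OR NOT NOT e))
= NOT (NOT (b OR NOT b) OR NOT NOT (NOT b OR NOT NOT e))
= (b OR NOT b) AND NOT (NOT b OR NOT NOT e)
= NOT (NOT b OR NOT NOT e)
= b AND NOT e

b AND NOT e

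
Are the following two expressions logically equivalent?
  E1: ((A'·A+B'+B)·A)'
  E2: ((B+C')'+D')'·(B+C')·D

No

E1: ((A'·A+B'+B)·A)'
    = ((B'+B)·A)'
    = A'
E2: ((B+C')'+D')'·(B+C')·D
    = (B+C')·D·(B+C')·D
    = (B+C')·D
These differ: at A=0, B=0, C=1, D=0, E1 = 1 but E2 = 0.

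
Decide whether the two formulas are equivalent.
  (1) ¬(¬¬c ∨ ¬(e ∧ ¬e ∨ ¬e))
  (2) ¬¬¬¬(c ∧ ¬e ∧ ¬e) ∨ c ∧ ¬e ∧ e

E1: ¬(¬¬c ∨ ¬(e ∧ ¬e ∨ ¬e))
    = ¬c ∧ (e ∧ ¬e ∨ ¬e)   — De Morgan
    = ¬c ∧ ¬e   — complement / identity
E2: ¬¬¬¬(c ∧ ¬e ∧ ¬e) ∨ c ∧ ¬e ∧ e
    = ¬¬(c ∧ ¬e ∧ ¬e) ∨ c ∧ ¬e ∧ e   — double negation
    = c ∧ ¬e ∧ ¬e ∨ c ∧ ¬e ∧ e   — double negation
    = c ∧ ¬e   — distribution
These differ: at c=0, e=0, E1 = 1 but E2 = 0.

No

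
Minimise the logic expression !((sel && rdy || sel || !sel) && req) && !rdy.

!((sel && rdy || sel || !sel) && req) && !rdy
= !((sel || !sel) && req) && !rdy   [absorption]
= !req && !rdy   [complement / identity]

!req && !rdy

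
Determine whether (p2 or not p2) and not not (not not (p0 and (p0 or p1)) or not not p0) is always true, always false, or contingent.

(p2 or not p2) and not not (not not (p0 and (p0 or p1)) or not not p0)
= not not (not not (p0 and (p0 or p1)) or not not p0)   — complement / identity
= not (not (p0 and (p0 or p1)) and not p0)   — De Morgan
= not (not p0 and not p0)   — absorption
= p0 or p0   — De Morgan
= p0   — idempotence
This depends on p0, so it is not a constant.

contingent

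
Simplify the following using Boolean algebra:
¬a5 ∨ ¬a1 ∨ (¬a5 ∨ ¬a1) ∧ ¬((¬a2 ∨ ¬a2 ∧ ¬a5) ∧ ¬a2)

¬a5 ∨ ¬a1 ∨ (¬a5 ∨ ¬a1) ∧ ¬((¬a2 ∨ ¬a2 ∧ ¬a5) ∧ ¬a2)
= ¬a5 ∨ ¬a1 ∨ (¬a5 ∨ ¬a1) ∧ ¬(¬a2 ∧ ¬a2)   [absorption]
= ¬a5 ∨ ¬a1 ∨ (¬a5 ∨ ¬a1) ∧ (a2 ∨ a2)   [De Morgan]
= ¬a5 ∨ ¬a1 ∨ (¬a5 ∨ ¬a1) ∧ a2   [idempotence]
= ¬a5 ∨ ¬a1   [absorption]

¬a5 ∨ ¬a1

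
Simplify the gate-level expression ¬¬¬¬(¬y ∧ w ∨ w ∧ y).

¬¬¬¬(¬y ∧ w ∨ w ∧ y)
= ¬¬(¬y ∧ w ∨ w ∧ y)   [double negation]
= ¬y ∧ w ∨ w ∧ y   [double negation]
= w   [distribution]

w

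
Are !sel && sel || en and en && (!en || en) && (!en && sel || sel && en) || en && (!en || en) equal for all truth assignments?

E1: !sel && sel || en
    = en   — complement / identity
E2: en && (!en || en) && (!en && sel || sel && en) || en && (!en || en)
    = en && (!en || en) && sel || en && (!en || en)   — distribution
    = en && (!en || en)   — absorption
    = en   — complement / identity
Both reduce to en, so they are equivalent.

Yes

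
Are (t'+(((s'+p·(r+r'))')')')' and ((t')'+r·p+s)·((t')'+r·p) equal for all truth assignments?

E1: (t'+(((s'+p·(r+r'))')')')'
    = t·((s'+p·(r+r'))')'   — De Morgan
    = t·(s'+p·(r+r'))   — double negation
    = t·(s'+p)   — complement / identity
E2: ((t')'+r·p+s)·((t')'+r·p)
    = (t')'+r·p   — absorption
    = t+r·p   — double negation
These differ: at p=1, r=1, s=0, t=0, E1 = 0 but E2 = 1.

No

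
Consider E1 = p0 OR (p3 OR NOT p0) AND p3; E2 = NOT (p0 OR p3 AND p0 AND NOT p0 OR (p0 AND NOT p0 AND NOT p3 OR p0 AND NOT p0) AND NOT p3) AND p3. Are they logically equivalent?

No

E1: p0 OR (p3 OR NOT p0) AND p3
    = p0 OR p3
E2: NOT (p0 OR p3 AND p0 AND NOT p0 OR (p0 AND NOT p0 AND NOT p3 OR p0 AND NOT p0) AND NOT p3) AND p3
    = NOT (p0 OR p3 AND p0 AND NOT p0 OR p0 AND NOT p0 AND NOT p3) AND p3
    = NOT (p0 OR p0 AND NOT p0) AND p3
    = NOT p0 AND p3
These differ: at p0=1, p3=0, E1 = 1 but E2 = 0.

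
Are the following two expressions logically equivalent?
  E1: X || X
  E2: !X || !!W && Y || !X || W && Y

No

E1: X || X
    = X   — idempotence
E2: !X || !!W && Y || !X || W && Y
    = !X || W && Y || !X || W && Y   — double negation
    = !X || W && Y   — idempotence
These differ: at W=0, X=0, Y=0, E1 = 0 but E2 = 1.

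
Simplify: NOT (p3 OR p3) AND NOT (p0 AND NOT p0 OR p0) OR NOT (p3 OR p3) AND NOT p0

NOT p3 AND NOT p0

NOT (p3 OR p3) AND NOT (p0 AND NOT p0 OR p0) OR NOT (p3 OR p3) AND NOT p0
= NOT (p3 OR p3) AND NOT p0 OR NOT (p3 OR p3) AND NOT p0   (complement / identity)
= NOT (p3 OR p3) AND NOT p0   (idempotence)
= NOT p3 AND NOT p0   (idempotence)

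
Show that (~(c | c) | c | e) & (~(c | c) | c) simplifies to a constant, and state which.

(~(c | c) | c | e) & (~(c | c) | c)
= ~(c | c) | c   [absorption]
= ~c | c   [idempotence]
= 1   [complement]

1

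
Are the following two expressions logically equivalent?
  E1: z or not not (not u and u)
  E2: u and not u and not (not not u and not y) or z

E1: z or not not (not u and u)
    = z or not u and u   — double negation
    = z   — complement / identity
E2: u and not u and not (not not u and not y) or z
    = u and not u and (not u or y) or z   — De Morgan
    = u and not u or z   — absorption
    = z   — complement / identity
Both reduce to z, so they are equivalent.

Yes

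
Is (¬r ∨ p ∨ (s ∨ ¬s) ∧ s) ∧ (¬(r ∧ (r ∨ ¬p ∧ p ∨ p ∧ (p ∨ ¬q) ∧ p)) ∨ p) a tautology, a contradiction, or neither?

neither

(¬r ∨ p ∨ (s ∨ ¬s) ∧ s) ∧ (¬(r ∧ (r ∨ ¬p ∧ p ∨ p ∧ (p ∨ ¬q) ∧ p)) ∨ p)
= (¬r ∨ p ∨ (s ∨ ¬s) ∧ s) ∧ (¬(r ∧ (r ∨ ¬p ∧ p ∨ p ∧ p)) ∨ p)   (absorption)
= (¬r ∨ p ∨ s) ∧ (¬(r ∧ (r ∨ ¬p ∧ p ∨ p ∧ p)) ∨ p)   (complement / identity)
= (¬r ∨ p ∨ s) ∧ (¬(r ∧ (r ∨ p)) ∨ p)   (distribution)
= (¬r ∨ p ∨ s) ∧ (¬r ∨ p)   (absorption)
= ¬r ∨ p   (absorption)
This depends on p, r, so it is not a constant.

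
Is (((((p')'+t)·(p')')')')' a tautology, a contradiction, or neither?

(((((p')'+t)·(p')')')')'
= ((((p')')')')'   [absorption]
= ((p')')'   [double negation]
= p'   [double negation]
This depends on p, so it is not a constant.

neither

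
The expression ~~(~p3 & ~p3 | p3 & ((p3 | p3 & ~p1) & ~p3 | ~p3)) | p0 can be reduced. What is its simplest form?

~~(~p3 & ~p3 | p3 & ((p3 | p3 & ~p1) & ~p3 | ~p3)) | p0
= ~~(~p3 & ~p3 | p3 & (p3 & ~p3 | ~p3)) | p0   — absorption
= ~~(~p3 & ~p3 | p3 & ~p3) | p0   — complement / identity
= ~p3 & ~p3 | p3 & ~p3 | p0   — double negation
= ~p3 | p0   — distribution

~p3 | p0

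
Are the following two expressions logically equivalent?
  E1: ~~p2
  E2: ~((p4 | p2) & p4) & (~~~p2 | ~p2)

No

E1: ~~p2
    = p2
E2: ~((p4 | p2) & p4) & (~~~p2 | ~p2)
    = ~p4 & (~~~p2 | ~p2)
    = ~p4 & (~p2 | ~p2)
    = ~p4 & ~p2
These differ: at p2=1, p4=0, E1 = 1 but E2 = 0.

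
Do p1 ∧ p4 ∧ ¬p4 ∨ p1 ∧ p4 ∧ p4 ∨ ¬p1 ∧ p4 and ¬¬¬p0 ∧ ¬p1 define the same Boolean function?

E1: p1 ∧ p4 ∧ ¬p4 ∨ p1 ∧ p4 ∧ p4 ∨ ¬p1 ∧ p4
    = p1 ∧ p4 ∨ ¬p1 ∧ p4
    = p4
E2: ¬¬¬p0 ∧ ¬p1
    = ¬p0 ∧ ¬p1
These differ: at p0=1, p1=0, p4=1, E1 = 1 but E2 = 0.

No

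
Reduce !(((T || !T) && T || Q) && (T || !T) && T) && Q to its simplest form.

!(((T || !T) && T || Q) && (T || !T) && T) && Q
= !((T || !T) && T) && Q
= !T && Q

!T && Q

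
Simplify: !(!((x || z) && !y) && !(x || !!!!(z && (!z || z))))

x || z

!(!((x || z) && !y) && !(x || !!!!(z && (!z || z))))
= (x || z) && !y || x || !!!!(z && (!z || z))   [De Morgan]
= (x || z) && !y || x || !!!!z   [complement / identity]
= (x || z) && !y || x || !!z   [double negation]
= (x || z) && !y || x || z   [double negation]
= x || z   [absorption]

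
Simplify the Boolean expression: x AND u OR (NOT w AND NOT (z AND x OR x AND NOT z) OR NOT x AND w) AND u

x AND u OR (NOT w AND NOT (z AND x OR x AND NOT z) OR NOT x AND w) AND u
= x AND u OR (NOT w AND NOT x OR NOT x AND w) AND u   (distribution)
= x AND u OR NOT x AND u   (distribution)
= u   (distribution)

u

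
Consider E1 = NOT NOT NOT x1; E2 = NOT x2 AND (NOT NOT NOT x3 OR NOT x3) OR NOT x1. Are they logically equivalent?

No

E1: NOT NOT NOT x1
    = NOT x1   (double negation)
E2: NOT x2 AND (NOT NOT NOT x3 OR NOT x3) OR NOT x1
    = NOT x2 AND (NOT x3 OR NOT x3) OR NOT x1   (double negation)
    = NOT x2 AND NOT x3 OR NOT x1   (idempotence)
These differ: at x1=1, x2=0, x3=0, E1 = 0 but E2 = 1.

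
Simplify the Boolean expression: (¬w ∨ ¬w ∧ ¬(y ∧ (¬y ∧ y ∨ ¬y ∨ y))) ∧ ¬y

(¬w ∨ ¬w ∧ ¬(y ∧ (¬y ∧ y ∨ ¬y ∨ y))) ∧ ¬y
= (¬w ∨ ¬w ∧ ¬(y ∧ (¬y ∨ y))) ∧ ¬y
= (¬w ∨ ¬w ∧ ¬y) ∧ ¬y
= ¬w ∧ ¬y

¬w ∧ ¬y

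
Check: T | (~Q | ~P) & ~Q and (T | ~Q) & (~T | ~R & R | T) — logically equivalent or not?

Yes

E1: T | (~Q | ~P) & ~Q
    = T | ~Q   (absorption)
E2: (T | ~Q) & (~T | ~R & R | T)
    = (T | ~Q) & (~T | T)   (complement / identity)
    = T | ~Q   (complement / identity)
Both reduce to T | ~Q, so they are equivalent.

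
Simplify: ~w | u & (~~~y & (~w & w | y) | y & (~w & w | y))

~w | u & (~~~y & (~w & w | y) | y & (~w & w | y))
= ~w | u & (~y & (~w & w | y) | y & (~w & w | y))   [double negation]
= ~w | u & (~w & w | y)   [distribution]
= ~w | u & y   [complement / identity]

~w | u & y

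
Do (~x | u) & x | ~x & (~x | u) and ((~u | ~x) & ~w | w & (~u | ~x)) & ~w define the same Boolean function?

No

E1: (~x | u) & x | ~x & (~x | u)
    = ~x | u
E2: ((~u | ~x) & ~w | w & (~u | ~x)) & ~w
    = (~u | ~x) & ~w
These differ: at u=1, w=1, x=1, E1 = 1 but E2 = 0.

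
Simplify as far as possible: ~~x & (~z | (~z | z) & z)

~~x & (~z | (~z | z) & z)
= ~~x & (~z | z)   — complement / identity
= x & (~z | z)   — double negation
= x   — complement / identity

x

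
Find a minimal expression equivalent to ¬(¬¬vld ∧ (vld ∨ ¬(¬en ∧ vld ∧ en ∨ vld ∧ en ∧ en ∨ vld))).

¬vld

¬(¬¬vld ∧ (vld ∨ ¬(¬en ∧ vld ∧ en ∨ vld ∧ en ∧ en ∨ vld)))
= ¬(¬¬vld ∧ (vld ∨ ¬(vld ∧ en ∨ vld)))   — distribution
= ¬(vld ∧ (vld ∨ ¬(vld ∧ en ∨ vld)))   — double negation
= ¬(vld ∧ (vld ∨ ¬vld))   — absorption
= ¬vld   — complement / identity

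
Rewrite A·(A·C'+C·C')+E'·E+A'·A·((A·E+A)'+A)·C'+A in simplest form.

A·(A·C'+C·C')+E'·E+A'·A·((A·E+A)'+A)·C'+A
= A·(A·C'+C·C')+A'·A·((A·E+A)'+A)·C'+A
= A·(A·C'+C·C')+A'·A·(A'+A)·C'+A
= A·A·C'+A'·A·(A'+A)·C'+A
= A·A·C'+A'·A·C'+A
= A·C'+A
= A

A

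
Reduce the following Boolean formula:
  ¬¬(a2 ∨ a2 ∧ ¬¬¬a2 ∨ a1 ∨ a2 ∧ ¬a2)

a2 ∨ a1

¬¬(a2 ∨ a2 ∧ ¬¬¬a2 ∨ a1 ∨ a2 ∧ ¬a2)
= a2 ∨ a2 ∧ ¬¬¬a2 ∨ a1 ∨ a2 ∧ ¬a2   [double negation]
= a2 ∨ a2 ∧ ¬¬¬a2 ∨ a1   [complement / identity]
= a2 ∨ a2 ∧ ¬a2 ∨ a1   [double negation]
= a2 ∨ a1   [complement / identity]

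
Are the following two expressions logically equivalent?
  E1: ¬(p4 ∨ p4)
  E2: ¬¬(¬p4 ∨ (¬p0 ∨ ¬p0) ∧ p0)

E1: ¬(p4 ∨ p4)
    = ¬p4
E2: ¬¬(¬p4 ∨ (¬p0 ∨ ¬p0) ∧ p0)
    = ¬¬(¬p4 ∨ ¬p0 ∧ p0)
    = ¬p4 ∨ ¬p0 ∧ p0
    = ¬p4
Both reduce to ¬p4, so they are equivalent.

Yes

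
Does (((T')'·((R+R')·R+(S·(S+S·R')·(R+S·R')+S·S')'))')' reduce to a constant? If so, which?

(((T')'·((R+R')·R+(S·(S+S·R')·(R+S·R')+S·S')'))')'
= (((T')'·((R+R')·R+(S·(S·R+S·R')+S·S')'))')'   (distribution)
= (((T')'·(R+(S·(S·R+S·R')+S·S')'))')'   (complement / identity)
= (T')'·(R+(S·(S·R+S·R')+S·S')')   (double negation)
= (T')'·(R+(S·S+S·S')')   (distribution)
= T·(R+(S·S+S·S')')   (double negation)
= T·(R+S')   (distribution)
This depends on R, S, T, so it is not a constant.

no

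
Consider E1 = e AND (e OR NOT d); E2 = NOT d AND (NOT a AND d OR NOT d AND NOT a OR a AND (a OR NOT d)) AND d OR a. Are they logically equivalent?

No

E1: e AND (e OR NOT d)
    = e
E2: NOT d AND (NOT a AND d OR NOT d AND NOT a OR a AND (a OR NOT d)) AND d OR a
    = NOT d AND (NOT a AND d OR NOT d AND NOT a OR a) AND d OR a
    = NOT d AND (NOT a OR a) AND d OR a
    = NOT d AND d OR a
    = a
These differ: at a=1, d=1, e=0, E1 = 0 but E2 = 1.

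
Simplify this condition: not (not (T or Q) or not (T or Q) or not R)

(T or Q) and R

not (not (T or Q) or not (T or Q) or not R)
= not (not (T or Q) or not R)
= (T or Q) and R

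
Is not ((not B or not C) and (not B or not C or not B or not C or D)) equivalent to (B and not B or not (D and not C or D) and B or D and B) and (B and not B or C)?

E1: not ((not B or not C) and (not B or not C or not B or not C or D))
    = not ((not B or not C) and (not B or not C or D))   — idempotence
    = not (not B or not C)   — absorption
    = B and C   — De Morgan
E2: (B and not B or not (D and not C or D) and B or D and B) and (B and not B or C)
    = (not (D and not C or D) and B or D and B) and C or B and not B   — distribution
    = (not D and B or D and B) and C or B and not B   — absorption
    = (not D and B or D and B) and C   — complement / identity
    = B and C   — distribution
Both reduce to B and C, so they are equivalent.

Yes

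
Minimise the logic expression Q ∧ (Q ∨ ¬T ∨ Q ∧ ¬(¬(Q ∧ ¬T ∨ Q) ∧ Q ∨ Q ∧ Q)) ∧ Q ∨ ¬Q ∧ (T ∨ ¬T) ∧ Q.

Q ∧ (Q ∨ ¬T ∨ Q ∧ ¬(¬(Q ∧ ¬T ∨ Q) ∧ Q ∨ Q ∧ Q)) ∧ Q ∨ ¬Q ∧ (T ∨ ¬T) ∧ Q
= Q ∧ (Q ∨ ¬T ∨ Q ∧ ¬(¬Q ∧ Q ∨ Q ∧ Q)) ∧ Q ∨ ¬Q ∧ (T ∨ ¬T) ∧ Q   — absorption
= Q ∧ (Q ∨ ¬T ∨ Q ∧ ¬Q) ∧ Q ∨ ¬Q ∧ (T ∨ ¬T) ∧ Q   — distribution
= Q ∧ (Q ∨ ¬T ∨ Q ∧ ¬Q) ∧ Q ∨ ¬Q ∧ Q   — complement / identity
= Q ∧ (Q ∨ ¬T) ∧ Q ∨ ¬Q ∧ Q   — complement / identity
= Q ∧ Q ∨ ¬Q ∧ Q   — absorption
= Q   — distribution

Q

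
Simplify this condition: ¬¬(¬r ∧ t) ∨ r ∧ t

¬¬(¬r ∧ t) ∨ r ∧ t
= ¬r ∧ t ∨ r ∧ t
= t

t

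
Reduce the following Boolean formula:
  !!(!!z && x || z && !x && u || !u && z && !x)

z

!!(!!z && x || z && !x && u || !u && z && !x)
= !!(z && x || z && !x && u || !u && z && !x)
= !!(z && x || z && !x)
= !!z
= z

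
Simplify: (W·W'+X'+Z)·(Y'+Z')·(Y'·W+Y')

(X'+Z)·Y'

(W·W'+X'+Z)·(Y'+Z')·(Y'·W+Y')
= (X'+Z)·(Y'+Z')·(Y'·W+Y')
= (X'+Z)·(Y'+Z')·Y'
= (X'+Z)·Y'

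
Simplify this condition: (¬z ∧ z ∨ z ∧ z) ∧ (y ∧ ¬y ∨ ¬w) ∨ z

z

(¬z ∧ z ∨ z ∧ z) ∧ (y ∧ ¬y ∨ ¬w) ∨ z
= z ∧ (y ∧ ¬y ∨ ¬w) ∨ z   — distribution
= z ∧ ¬w ∨ z   — complement / identity
= z   — absorption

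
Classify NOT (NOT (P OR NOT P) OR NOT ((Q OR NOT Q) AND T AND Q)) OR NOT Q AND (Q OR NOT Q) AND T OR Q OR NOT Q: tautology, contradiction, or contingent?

tautology

NOT (NOT (P OR NOT P) OR NOT ((Q OR NOT Q) AND T AND Q)) OR NOT Q AND (Q OR NOT Q) AND T OR Q OR NOT Q
= (P OR NOT P) AND (Q OR NOT Q) AND T AND Q OR NOT Q AND (Q OR NOT Q) AND T OR Q OR NOT Q   (De Morgan)
= (Q OR NOT Q) AND T AND Q OR NOT Q AND (Q OR NOT Q) AND T OR Q OR NOT Q   (complement / identity)
= (Q OR NOT Q) AND T OR Q OR NOT Q   (distribution)
= Q OR NOT Q   (absorption)
= TRUE   (complement)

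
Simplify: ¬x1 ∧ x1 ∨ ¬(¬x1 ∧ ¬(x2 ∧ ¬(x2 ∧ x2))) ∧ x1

x1

¬x1 ∧ x1 ∨ ¬(¬x1 ∧ ¬(x2 ∧ ¬(x2 ∧ x2))) ∧ x1
= ¬x1 ∧ x1 ∨ (x1 ∨ x2 ∧ ¬(x2 ∧ x2)) ∧ x1   (De Morgan)
= ¬x1 ∧ x1 ∨ (x1 ∨ x2 ∧ ¬x2) ∧ x1   (idempotence)
= ¬x1 ∧ x1 ∨ x1 ∧ x1   (complement / identity)
= x1   (distribution)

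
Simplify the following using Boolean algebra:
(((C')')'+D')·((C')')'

(((C')')'+D')·((C')')'
= ((C')')'
= C'

C'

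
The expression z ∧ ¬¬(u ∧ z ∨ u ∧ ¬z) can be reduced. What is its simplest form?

z ∧ ¬¬(u ∧ z ∨ u ∧ ¬z)
= z ∧ ¬¬u   (distribution)
= z ∧ u   (double negation)

z ∧ u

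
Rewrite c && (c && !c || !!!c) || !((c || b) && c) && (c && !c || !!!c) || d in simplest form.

!c || d

c && (c && !c || !!!c) || !((c || b) && c) && (c && !c || !!!c) || d
= c && (c && !c || !!!c) || !c && (c && !c || !!!c) || d   (absorption)
= c && !c || !!!c || d   (distribution)
= !!!c || d   (complement / identity)
= !c || d   (double negation)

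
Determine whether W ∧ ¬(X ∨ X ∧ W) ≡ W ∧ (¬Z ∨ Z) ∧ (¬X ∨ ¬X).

E1: W ∧ ¬(X ∨ X ∧ W)
    = W ∧ ¬X   (absorption)
E2: W ∧ (¬Z ∨ Z) ∧ (¬X ∨ ¬X)
    = W ∧ (¬Z ∨ Z) ∧ ¬X   (idempotence)
    = W ∧ ¬X   (complement / identity)
Both reduce to W ∧ ¬X, so they are equivalent.

Yes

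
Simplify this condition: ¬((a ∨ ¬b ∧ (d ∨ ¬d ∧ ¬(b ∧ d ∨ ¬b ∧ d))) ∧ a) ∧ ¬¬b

¬((a ∨ ¬b ∧ (d ∨ ¬d ∧ ¬(b ∧ d ∨ ¬b ∧ d))) ∧ a) ∧ ¬¬b
= ¬((a ∨ ¬b ∧ (d ∨ ¬d ∧ ¬d)) ∧ a) ∧ ¬¬b   — distribution
= ¬((a ∨ ¬b ∧ (d ∨ ¬d)) ∧ a) ∧ ¬¬b   — idempotence
= ¬((a ∨ ¬b ∧ (d ∨ ¬d)) ∧ a) ∧ b   — double negation
= ¬((a ∨ ¬b) ∧ a) ∧ b   — complement / identity
= ¬a ∧ b   — absorption

¬a ∧ b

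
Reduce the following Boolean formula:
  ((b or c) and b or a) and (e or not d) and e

(b or a) and e

((b or c) and b or a) and (e or not d) and e
= ((b or c) and b or a) and e   [absorption]
= (b or a) and e   [absorption]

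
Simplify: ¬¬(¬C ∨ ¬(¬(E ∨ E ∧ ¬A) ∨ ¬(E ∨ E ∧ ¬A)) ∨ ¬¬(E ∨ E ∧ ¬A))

¬¬(¬C ∨ ¬(¬(E ∨ E ∧ ¬A) ∨ ¬(E ∨ E ∧ ¬A)) ∨ ¬¬(E ∨ E ∧ ¬A))
= ¬¬(¬C ∨ ¬¬(E ∨ E ∧ ¬A) ∨ ¬¬(E ∨ E ∧ ¬A))   — idempotence
= ¬¬(¬C ∨ ¬¬(E ∨ E ∧ ¬A))   — idempotence
= ¬¬(¬C ∨ E ∨ E ∧ ¬A)   — double negation
= ¬¬(¬C ∨ E)   — absorption
= ¬C ∨ E   — double negation

¬C ∨ E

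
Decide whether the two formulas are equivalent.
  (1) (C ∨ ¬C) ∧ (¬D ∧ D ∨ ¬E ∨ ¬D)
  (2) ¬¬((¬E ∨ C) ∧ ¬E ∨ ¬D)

E1: (C ∨ ¬C) ∧ (¬D ∧ D ∨ ¬E ∨ ¬D)
    = (C ∨ ¬C) ∧ (¬E ∨ ¬D)   (complement / identity)
    = ¬E ∨ ¬D   (complement / identity)
E2: ¬¬((¬E ∨ C) ∧ ¬E ∨ ¬D)
    = ¬¬(¬E ∨ ¬D)   (absorption)
    = ¬E ∨ ¬D   (double negation)
Both reduce to ¬E ∨ ¬D, so they are equivalent.

Yes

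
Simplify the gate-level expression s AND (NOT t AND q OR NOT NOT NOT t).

s AND (NOT t AND q OR NOT NOT NOT t)
= s AND (NOT t AND q OR NOT t)   [double negation]
= s AND NOT t   [absorption]

s AND NOT t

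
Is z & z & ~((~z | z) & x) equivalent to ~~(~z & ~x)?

No

E1: z & z & ~((~z | z) & x)
    = z & z & ~x   (complement / identity)
    = z & ~x   (idempotence)
E2: ~~(~z & ~x)
    = ~z & ~x   (double negation)
These differ: at x=0, z=0, E1 = 0 but E2 = 1.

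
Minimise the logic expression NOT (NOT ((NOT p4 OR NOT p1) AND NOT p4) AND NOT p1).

NOT p4 OR p1

NOT (NOT ((NOT p4 OR NOT p1) AND NOT p4) AND NOT p1)
= NOT (NOT NOT p4 AND NOT p1)   (absorption)
= NOT p4 OR p1   (De Morgan)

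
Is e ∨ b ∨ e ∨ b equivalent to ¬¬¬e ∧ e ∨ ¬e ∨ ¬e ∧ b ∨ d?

E1: e ∨ b ∨ e ∨ b
    = e ∨ b   [idempotence]
E2: ¬¬¬e ∧ e ∨ ¬e ∨ ¬e ∧ b ∨ d
    = ¬e ∧ e ∨ ¬e ∨ ¬e ∧ b ∨ d   [double negation]
    = ¬e ∨ ¬e ∧ b ∨ d   [complement / identity]
    = ¬e ∨ d   [absorption]
These differ: at b=0, d=0, e=0, E1 = 0 but E2 = 1.

No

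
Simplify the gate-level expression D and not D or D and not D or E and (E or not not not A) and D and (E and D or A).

D and not D or D and not D or E and (E or not not not A) and D and (E and D or A)
= D and not D or E and (E or not not not A) and D and (E and D or A)   [idempotence]
= D and not D or E and (E or not A) and D and (E and D or A)   [double negation]
= E and (E or not A) and D and (E and D or A)   [complement / identity]
= E and D and (E and D or A)   [absorption]
= E and D   [absorption]

E and D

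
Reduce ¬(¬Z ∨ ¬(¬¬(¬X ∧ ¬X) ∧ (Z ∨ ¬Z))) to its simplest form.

Z ∧ ¬X

¬(¬Z ∨ ¬(¬¬(¬X ∧ ¬X) ∧ (Z ∨ ¬Z)))
= ¬(¬Z ∨ ¬(¬X ∧ ¬X ∧ (Z ∨ ¬Z)))   (double negation)
= ¬(¬Z ∨ ¬(¬X ∧ ¬X))   (complement / identity)
= Z ∧ ¬X ∧ ¬X   (De Morgan)
= Z ∧ ¬X   (idempotence)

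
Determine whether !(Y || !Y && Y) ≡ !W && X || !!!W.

E1: !(Y || !Y && Y)
    = !Y   — complement / identity
E2: !W && X || !!!W
    = !W && X || !W   — double negation
    = !W   — absorption
These differ: at W=1, X=0, Y=0, E1 = 1 but E2 = 0.

No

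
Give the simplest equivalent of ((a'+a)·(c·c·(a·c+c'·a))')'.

c·a

((a'+a)·(c·c·(a·c+c'·a))')'
= ((a'+a)·(c·c·a)')'   — distribution
= ((a'+a)·(c·a)')'   — idempotence
= ((c·a)')'   — complement / identity
= c·a   — double negation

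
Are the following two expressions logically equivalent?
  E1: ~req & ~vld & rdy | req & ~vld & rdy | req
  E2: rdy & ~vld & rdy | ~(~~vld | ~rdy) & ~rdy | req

Yes

E1: ~req & ~vld & rdy | req & ~vld & rdy | req
    = ~vld & rdy | req   — distribution
E2: rdy & ~vld & rdy | ~(~~vld | ~rdy) & ~rdy | req
    = rdy & ~vld & rdy | ~vld & rdy & ~rdy | req   — De Morgan
    = ~vld & rdy | req   — distribution
Both reduce to ~vld & rdy | req, so they are equivalent.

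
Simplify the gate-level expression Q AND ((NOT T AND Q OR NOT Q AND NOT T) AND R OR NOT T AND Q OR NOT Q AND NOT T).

Q AND ((NOT T AND Q OR NOT Q AND NOT T) AND R OR NOT T AND Q OR NOT Q AND NOT T)
= Q AND (NOT T AND Q OR NOT Q AND NOT T)   — absorption
= Q AND NOT T   — distribution

Q AND NOT T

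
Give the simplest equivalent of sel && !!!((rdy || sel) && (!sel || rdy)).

sel && !!!((rdy || sel) && (!sel || rdy))
= sel && !!!(rdy || sel && !sel)   — distribution
= sel && !(rdy || sel && !sel)   — double negation
= sel && !rdy   — complement / identity

sel && !rdy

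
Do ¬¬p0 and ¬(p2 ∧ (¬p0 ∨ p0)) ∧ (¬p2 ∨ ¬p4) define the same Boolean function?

No

E1: ¬¬p0
    = p0   — double negation
E2: ¬(p2 ∧ (¬p0 ∨ p0)) ∧ (¬p2 ∨ ¬p4)
    = ¬p2 ∧ (¬p2 ∨ ¬p4)   — complement / identity
    = ¬p2   — absorption
These differ: at p0=0, p2=0, p4=1, E1 = 0 but E2 = 1.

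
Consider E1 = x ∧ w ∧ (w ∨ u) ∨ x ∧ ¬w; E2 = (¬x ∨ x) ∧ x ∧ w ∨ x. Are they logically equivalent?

E1: x ∧ w ∧ (w ∨ u) ∨ x ∧ ¬w
    = x ∧ w ∨ x ∧ ¬w
    = x
E2: (¬x ∨ x) ∧ x ∧ w ∨ x
    = x ∧ w ∨ x
    = x
Both reduce to x, so they are equivalent.

Yes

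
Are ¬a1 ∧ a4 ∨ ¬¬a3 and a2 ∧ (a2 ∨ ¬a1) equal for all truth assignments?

E1: ¬a1 ∧ a4 ∨ ¬¬a3
    = ¬a1 ∧ a4 ∨ a3   (double negation)
E2: a2 ∧ (a2 ∨ ¬a1)
    = a2   (absorption)
These differ: at a1=0, a2=0, a3=1, a4=1, E1 = 1 but E2 = 0.

No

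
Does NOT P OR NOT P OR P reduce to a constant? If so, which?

NOT P OR NOT P OR P
= NOT P OR P   [idempotence]
= TRUE   [complement]

yes, True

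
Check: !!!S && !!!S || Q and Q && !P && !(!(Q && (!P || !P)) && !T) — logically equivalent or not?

No

E1: !!!S && !!!S || Q
    = !!!S || Q   [idempotence]
    = !S || Q   [double negation]
E2: Q && !P && !(!(Q && (!P || !P)) && !T)
    = Q && !P && (Q && (!P || !P) || T)   [De Morgan]
    = Q && !P && (Q && !P || T)   [idempotence]
    = Q && !P   [absorption]
These differ: at P=1, Q=0, S=0, T=0, E1 = 1 but E2 = 0.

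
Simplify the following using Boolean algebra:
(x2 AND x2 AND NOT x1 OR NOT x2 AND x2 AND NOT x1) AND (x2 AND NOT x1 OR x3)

x2 AND NOT x1

(x2 AND x2 AND NOT x1 OR NOT x2 AND x2 AND NOT x1) AND (x2 AND NOT x1 OR x3)
= x2 AND NOT x1 AND (x2 AND NOT x1 OR x3)   — distribution
= x2 AND NOT x1   — absorption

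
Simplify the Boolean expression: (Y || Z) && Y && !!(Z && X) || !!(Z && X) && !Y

(Y || Z) && Y && !!(Z && X) || !!(Z && X) && !Y
= Y && !!(Z && X) || !!(Z && X) && !Y   (absorption)
= !!(Z && X)   (distribution)
= Z && X   (double negation)

Z && X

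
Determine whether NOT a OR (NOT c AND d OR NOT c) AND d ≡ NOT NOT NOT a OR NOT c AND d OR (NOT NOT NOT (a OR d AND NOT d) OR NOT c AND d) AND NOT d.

E1: NOT a OR (NOT c AND d OR NOT c) AND d
    = NOT a OR NOT c AND d
E2: NOT NOT NOT a OR NOT c AND d OR (NOT NOT NOT (a OR d AND NOT d) OR NOT c AND d) AND NOT d
    = NOT NOT NOT a OR NOT c AND d OR (NOT NOT NOT a OR NOT c AND d) AND NOT d
    = NOT NOT NOT a OR NOT c AND d
    = NOT a OR NOT c AND d
Both reduce to NOT a OR NOT c AND d, so they are equivalent.

Yes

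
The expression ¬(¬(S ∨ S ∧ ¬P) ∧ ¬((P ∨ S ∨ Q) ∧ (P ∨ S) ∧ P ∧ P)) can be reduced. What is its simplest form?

¬(¬(S ∨ S ∧ ¬P) ∧ ¬((P ∨ S ∨ Q) ∧ (P ∨ S) ∧ P ∧ P))
= ¬(¬(S ∨ S ∧ ¬P) ∧ ¬((P ∨ S) ∧ P ∧ P))
= S ∨ S ∧ ¬P ∨ (P ∨ S) ∧ P ∧ P
= S ∨ (P ∨ S) ∧ P ∧ P
= S ∨ (P ∨ S) ∧ P
= S ∨ P

S ∨ P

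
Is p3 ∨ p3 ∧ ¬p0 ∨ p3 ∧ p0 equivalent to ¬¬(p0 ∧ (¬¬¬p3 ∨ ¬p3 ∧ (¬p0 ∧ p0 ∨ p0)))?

No

E1: p3 ∨ p3 ∧ ¬p0 ∨ p3 ∧ p0
    = p3 ∨ p3
    = p3
E2: ¬¬(p0 ∧ (¬¬¬p3 ∨ ¬p3 ∧ (¬p0 ∧ p0 ∨ p0)))
    = ¬¬(p0 ∧ (¬p3 ∨ ¬p3 ∧ (¬p0 ∧ p0 ∨ p0)))
    = ¬¬(p0 ∧ (¬p3 ∨ ¬p3 ∧ p0))
    = ¬¬(p0 ∧ ¬p3)
    = p0 ∧ ¬p3
These differ: at p0=1, p3=1, E1 = 1 but E2 = 0.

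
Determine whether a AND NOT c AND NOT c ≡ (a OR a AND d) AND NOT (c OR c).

E1: a AND NOT c AND NOT c
    = a AND NOT c   [idempotence]
E2: (a OR a AND d) AND NOT (c OR c)
    = (a OR a AND d) AND NOT c   [idempotence]
    = a AND NOT c   [absorption]
Both reduce to a AND NOT c, so they are equivalent.

Yes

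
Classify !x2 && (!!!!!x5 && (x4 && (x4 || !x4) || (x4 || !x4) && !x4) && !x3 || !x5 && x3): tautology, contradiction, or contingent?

contingent

!x2 && (!!!!!x5 && (x4 && (x4 || !x4) || (x4 || !x4) && !x4) && !x3 || !x5 && x3)
= !x2 && (!!!!!x5 && (x4 || !x4) && !x3 || !x5 && x3)   — distribution
= !x2 && (!!!x5 && (x4 || !x4) && !x3 || !x5 && x3)   — double negation
= !x2 && (!x5 && (x4 || !x4) && !x3 || !x5 && x3)   — double negation
= !x2 && (!x5 && !x3 || !x5 && x3)   — complement / identity
= !x2 && !x5   — distribution
This depends on x2, x5, so it is not a constant.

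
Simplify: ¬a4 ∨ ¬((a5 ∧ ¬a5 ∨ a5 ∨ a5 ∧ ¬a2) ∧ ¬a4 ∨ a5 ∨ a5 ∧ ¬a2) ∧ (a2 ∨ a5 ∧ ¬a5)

¬a4 ∨ ¬((a5 ∧ ¬a5 ∨ a5 ∨ a5 ∧ ¬a2) ∧ ¬a4 ∨ a5 ∨ a5 ∧ ¬a2) ∧ (a2 ∨ a5 ∧ ¬a5)
= ¬a4 ∨ ¬((a5 ∧ ¬a5 ∨ a5 ∨ a5 ∧ ¬a2) ∧ ¬a4 ∨ a5 ∨ a5 ∧ ¬a2) ∧ a2
= ¬a4 ∨ ¬((a5 ∨ a5 ∧ ¬a2) ∧ ¬a4 ∨ a5 ∨ a5 ∧ ¬a2) ∧ a2
= ¬a4 ∨ ¬(a5 ∨ a5 ∧ ¬a2) ∧ a2
= ¬a4 ∨ ¬a5 ∧ a2

¬a4 ∨ ¬a5 ∧ a2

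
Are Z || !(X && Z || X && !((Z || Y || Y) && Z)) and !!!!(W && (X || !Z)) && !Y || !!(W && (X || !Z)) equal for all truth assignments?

E1: Z || !(X && Z || X && !((Z || Y || Y) && Z))
    = Z || !(X && Z || X && !((Z || Y) && Z))
    = Z || !(X && Z || X && !Z)
    = Z || !X
E2: !!!!(W && (X || !Z)) && !Y || !!(W && (X || !Z))
    = !!(W && (X || !Z)) && !Y || !!(W && (X || !Z))
    = !!(W && (X || !Z))
    = W && (X || !Z)
These differ: at W=0, X=0, Y=1, Z=1, E1 = 1 but E2 = 0.

No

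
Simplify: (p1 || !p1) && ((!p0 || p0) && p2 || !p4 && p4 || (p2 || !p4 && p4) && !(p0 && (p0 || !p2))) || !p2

(p1 || !p1) && ((!p0 || p0) && p2 || !p4 && p4 || (p2 || !p4 && p4) && !(p0 && (p0 || !p2))) || !p2
= (p1 || !p1) && ((!p0 || p0) && p2 || !p4 && p4 || (p2 || !p4 && p4) && !p0) || !p2   — absorption
= (p1 || !p1) && (p2 || !p4 && p4 || (p2 || !p4 && p4) && !p0) || !p2   — complement / identity
= (p1 || !p1) && (p2 || !p4 && p4) || !p2   — absorption
= p2 || !p4 && p4 || !p2   — complement / identity
= p2 || !p2   — complement / identity
= true   — complement

true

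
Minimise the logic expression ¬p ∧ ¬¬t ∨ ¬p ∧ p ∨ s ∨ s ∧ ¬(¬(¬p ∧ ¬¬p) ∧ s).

¬p ∧ t ∨ s

¬p ∧ ¬¬t ∨ ¬p ∧ p ∨ s ∨ s ∧ ¬(¬(¬p ∧ ¬¬p) ∧ s)
= ¬p ∧ ¬¬t ∨ ¬p ∧ p ∨ s ∨ s ∧ ¬((p ∨ ¬p) ∧ s)   [De Morgan]
= ¬p ∧ ¬¬t ∨ ¬p ∧ p ∨ s ∨ s ∧ ¬s   [complement / identity]
= ¬p ∧ ¬¬t ∨ s ∨ s ∧ ¬s   [complement / identity]
= ¬p ∧ t ∨ s ∨ s ∧ ¬s   [double negation]
= ¬p ∧ t ∨ s   [complement / identity]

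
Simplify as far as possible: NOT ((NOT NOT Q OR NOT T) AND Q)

NOT Q

NOT ((NOT NOT Q OR NOT T) AND Q)
= NOT ((Q OR NOT T) AND Q)   — double negation
= NOT Q   — absorption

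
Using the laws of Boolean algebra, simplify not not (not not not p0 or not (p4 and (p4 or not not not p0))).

not p0 or not p4

not not (not not not p0 or not (p4 and (p4 or not not not p0)))
= not not (not not not p0 or not (p4 and (p4 or not p0)))
= not not (not not not p0 or not p4)
= not not not p0 or not p4
= not p0 or not p4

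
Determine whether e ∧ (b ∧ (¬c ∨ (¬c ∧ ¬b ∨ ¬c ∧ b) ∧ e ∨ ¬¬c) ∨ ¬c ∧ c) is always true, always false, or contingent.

e ∧ (b ∧ (¬c ∨ (¬c ∧ ¬b ∨ ¬c ∧ b) ∧ e ∨ ¬¬c) ∨ ¬c ∧ c)
= e ∧ (b ∧ (¬c ∨ ¬c ∧ e ∨ ¬¬c) ∨ ¬c ∧ c)   (distribution)
= e ∧ (b ∧ (¬c ∨ ¬c ∧ e ∨ c) ∨ ¬c ∧ c)   (double negation)
= e ∧ (b ∧ (¬c ∨ c) ∨ ¬c ∧ c)   (absorption)
= e ∧ b ∧ (¬c ∨ c)   (complement / identity)
= e ∧ b   (complement / identity)
This depends on b, e, so it is not a constant.

contingent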